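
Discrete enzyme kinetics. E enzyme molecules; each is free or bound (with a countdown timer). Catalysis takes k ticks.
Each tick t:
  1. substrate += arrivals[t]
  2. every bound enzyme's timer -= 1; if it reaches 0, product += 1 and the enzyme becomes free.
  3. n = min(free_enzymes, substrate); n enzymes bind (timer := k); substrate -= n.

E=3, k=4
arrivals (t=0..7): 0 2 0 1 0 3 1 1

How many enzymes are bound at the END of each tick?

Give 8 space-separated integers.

t=0: arr=0 -> substrate=0 bound=0 product=0
t=1: arr=2 -> substrate=0 bound=2 product=0
t=2: arr=0 -> substrate=0 bound=2 product=0
t=3: arr=1 -> substrate=0 bound=3 product=0
t=4: arr=0 -> substrate=0 bound=3 product=0
t=5: arr=3 -> substrate=1 bound=3 product=2
t=6: arr=1 -> substrate=2 bound=3 product=2
t=7: arr=1 -> substrate=2 bound=3 product=3

Answer: 0 2 2 3 3 3 3 3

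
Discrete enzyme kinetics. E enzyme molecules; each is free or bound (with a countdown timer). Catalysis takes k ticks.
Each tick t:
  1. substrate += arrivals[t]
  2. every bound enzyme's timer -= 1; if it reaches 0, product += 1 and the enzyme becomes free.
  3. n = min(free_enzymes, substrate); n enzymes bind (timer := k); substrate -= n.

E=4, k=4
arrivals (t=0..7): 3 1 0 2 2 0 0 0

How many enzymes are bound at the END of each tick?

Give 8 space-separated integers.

Answer: 3 4 4 4 4 4 4 4

Derivation:
t=0: arr=3 -> substrate=0 bound=3 product=0
t=1: arr=1 -> substrate=0 bound=4 product=0
t=2: arr=0 -> substrate=0 bound=4 product=0
t=3: arr=2 -> substrate=2 bound=4 product=0
t=4: arr=2 -> substrate=1 bound=4 product=3
t=5: arr=0 -> substrate=0 bound=4 product=4
t=6: arr=0 -> substrate=0 bound=4 product=4
t=7: arr=0 -> substrate=0 bound=4 product=4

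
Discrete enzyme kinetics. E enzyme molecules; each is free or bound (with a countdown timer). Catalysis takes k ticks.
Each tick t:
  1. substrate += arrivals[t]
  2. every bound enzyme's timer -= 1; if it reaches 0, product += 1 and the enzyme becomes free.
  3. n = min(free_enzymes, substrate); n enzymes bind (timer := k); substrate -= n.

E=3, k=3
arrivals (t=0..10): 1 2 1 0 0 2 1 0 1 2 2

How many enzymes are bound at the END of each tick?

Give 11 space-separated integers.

Answer: 1 3 3 3 1 3 3 3 2 3 3

Derivation:
t=0: arr=1 -> substrate=0 bound=1 product=0
t=1: arr=2 -> substrate=0 bound=3 product=0
t=2: arr=1 -> substrate=1 bound=3 product=0
t=3: arr=0 -> substrate=0 bound=3 product=1
t=4: arr=0 -> substrate=0 bound=1 product=3
t=5: arr=2 -> substrate=0 bound=3 product=3
t=6: arr=1 -> substrate=0 bound=3 product=4
t=7: arr=0 -> substrate=0 bound=3 product=4
t=8: arr=1 -> substrate=0 bound=2 product=6
t=9: arr=2 -> substrate=0 bound=3 product=7
t=10: arr=2 -> substrate=2 bound=3 product=7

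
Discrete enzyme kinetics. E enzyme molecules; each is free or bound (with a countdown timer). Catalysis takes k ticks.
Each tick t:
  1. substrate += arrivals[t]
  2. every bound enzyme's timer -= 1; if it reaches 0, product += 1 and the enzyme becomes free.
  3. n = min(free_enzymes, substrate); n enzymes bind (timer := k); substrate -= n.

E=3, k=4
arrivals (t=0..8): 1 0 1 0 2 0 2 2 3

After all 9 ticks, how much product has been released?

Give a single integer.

t=0: arr=1 -> substrate=0 bound=1 product=0
t=1: arr=0 -> substrate=0 bound=1 product=0
t=2: arr=1 -> substrate=0 bound=2 product=0
t=3: arr=0 -> substrate=0 bound=2 product=0
t=4: arr=2 -> substrate=0 bound=3 product=1
t=5: arr=0 -> substrate=0 bound=3 product=1
t=6: arr=2 -> substrate=1 bound=3 product=2
t=7: arr=2 -> substrate=3 bound=3 product=2
t=8: arr=3 -> substrate=4 bound=3 product=4

Answer: 4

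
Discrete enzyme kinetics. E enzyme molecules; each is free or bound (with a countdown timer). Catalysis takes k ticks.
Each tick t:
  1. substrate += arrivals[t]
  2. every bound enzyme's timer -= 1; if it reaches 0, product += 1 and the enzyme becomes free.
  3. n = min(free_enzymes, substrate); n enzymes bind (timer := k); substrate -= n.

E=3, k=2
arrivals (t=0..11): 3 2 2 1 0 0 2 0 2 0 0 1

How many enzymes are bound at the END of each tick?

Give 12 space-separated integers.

Answer: 3 3 3 3 2 2 2 2 2 2 0 1

Derivation:
t=0: arr=3 -> substrate=0 bound=3 product=0
t=1: arr=2 -> substrate=2 bound=3 product=0
t=2: arr=2 -> substrate=1 bound=3 product=3
t=3: arr=1 -> substrate=2 bound=3 product=3
t=4: arr=0 -> substrate=0 bound=2 product=6
t=5: arr=0 -> substrate=0 bound=2 product=6
t=6: arr=2 -> substrate=0 bound=2 product=8
t=7: arr=0 -> substrate=0 bound=2 product=8
t=8: arr=2 -> substrate=0 bound=2 product=10
t=9: arr=0 -> substrate=0 bound=2 product=10
t=10: arr=0 -> substrate=0 bound=0 product=12
t=11: arr=1 -> substrate=0 bound=1 product=12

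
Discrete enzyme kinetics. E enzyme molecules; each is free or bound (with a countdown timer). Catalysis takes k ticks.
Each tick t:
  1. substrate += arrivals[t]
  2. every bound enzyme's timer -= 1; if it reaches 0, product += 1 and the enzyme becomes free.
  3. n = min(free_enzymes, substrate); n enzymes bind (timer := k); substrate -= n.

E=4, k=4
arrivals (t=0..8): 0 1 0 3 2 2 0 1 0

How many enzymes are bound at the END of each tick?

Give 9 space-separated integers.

Answer: 0 1 1 4 4 4 4 4 4

Derivation:
t=0: arr=0 -> substrate=0 bound=0 product=0
t=1: arr=1 -> substrate=0 bound=1 product=0
t=2: arr=0 -> substrate=0 bound=1 product=0
t=3: arr=3 -> substrate=0 bound=4 product=0
t=4: arr=2 -> substrate=2 bound=4 product=0
t=5: arr=2 -> substrate=3 bound=4 product=1
t=6: arr=0 -> substrate=3 bound=4 product=1
t=7: arr=1 -> substrate=1 bound=4 product=4
t=8: arr=0 -> substrate=1 bound=4 product=4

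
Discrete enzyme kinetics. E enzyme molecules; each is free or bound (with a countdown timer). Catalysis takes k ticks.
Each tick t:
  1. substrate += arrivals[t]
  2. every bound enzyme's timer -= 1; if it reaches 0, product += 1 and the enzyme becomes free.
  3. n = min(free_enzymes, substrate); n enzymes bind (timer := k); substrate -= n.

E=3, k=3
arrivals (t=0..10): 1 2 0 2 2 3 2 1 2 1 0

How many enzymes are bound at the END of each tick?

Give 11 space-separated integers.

t=0: arr=1 -> substrate=0 bound=1 product=0
t=1: arr=2 -> substrate=0 bound=3 product=0
t=2: arr=0 -> substrate=0 bound=3 product=0
t=3: arr=2 -> substrate=1 bound=3 product=1
t=4: arr=2 -> substrate=1 bound=3 product=3
t=5: arr=3 -> substrate=4 bound=3 product=3
t=6: arr=2 -> substrate=5 bound=3 product=4
t=7: arr=1 -> substrate=4 bound=3 product=6
t=8: arr=2 -> substrate=6 bound=3 product=6
t=9: arr=1 -> substrate=6 bound=3 product=7
t=10: arr=0 -> substrate=4 bound=3 product=9

Answer: 1 3 3 3 3 3 3 3 3 3 3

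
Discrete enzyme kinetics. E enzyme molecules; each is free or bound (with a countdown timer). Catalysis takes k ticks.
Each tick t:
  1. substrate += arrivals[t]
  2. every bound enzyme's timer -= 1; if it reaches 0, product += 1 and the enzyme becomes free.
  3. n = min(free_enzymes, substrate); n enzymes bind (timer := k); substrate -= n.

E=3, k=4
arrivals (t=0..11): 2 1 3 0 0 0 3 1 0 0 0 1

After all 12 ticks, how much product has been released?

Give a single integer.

Answer: 6

Derivation:
t=0: arr=2 -> substrate=0 bound=2 product=0
t=1: arr=1 -> substrate=0 bound=3 product=0
t=2: arr=3 -> substrate=3 bound=3 product=0
t=3: arr=0 -> substrate=3 bound=3 product=0
t=4: arr=0 -> substrate=1 bound=3 product=2
t=5: arr=0 -> substrate=0 bound=3 product=3
t=6: arr=3 -> substrate=3 bound=3 product=3
t=7: arr=1 -> substrate=4 bound=3 product=3
t=8: arr=0 -> substrate=2 bound=3 product=5
t=9: arr=0 -> substrate=1 bound=3 product=6
t=10: arr=0 -> substrate=1 bound=3 product=6
t=11: arr=1 -> substrate=2 bound=3 product=6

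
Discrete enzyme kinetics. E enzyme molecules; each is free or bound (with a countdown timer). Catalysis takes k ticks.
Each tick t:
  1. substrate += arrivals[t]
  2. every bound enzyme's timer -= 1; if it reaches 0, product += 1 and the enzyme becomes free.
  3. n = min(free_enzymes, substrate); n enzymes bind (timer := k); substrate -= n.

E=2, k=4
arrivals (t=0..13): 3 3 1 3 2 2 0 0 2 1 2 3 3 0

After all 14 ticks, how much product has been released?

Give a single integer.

t=0: arr=3 -> substrate=1 bound=2 product=0
t=1: arr=3 -> substrate=4 bound=2 product=0
t=2: arr=1 -> substrate=5 bound=2 product=0
t=3: arr=3 -> substrate=8 bound=2 product=0
t=4: arr=2 -> substrate=8 bound=2 product=2
t=5: arr=2 -> substrate=10 bound=2 product=2
t=6: arr=0 -> substrate=10 bound=2 product=2
t=7: arr=0 -> substrate=10 bound=2 product=2
t=8: arr=2 -> substrate=10 bound=2 product=4
t=9: arr=1 -> substrate=11 bound=2 product=4
t=10: arr=2 -> substrate=13 bound=2 product=4
t=11: arr=3 -> substrate=16 bound=2 product=4
t=12: arr=3 -> substrate=17 bound=2 product=6
t=13: arr=0 -> substrate=17 bound=2 product=6

Answer: 6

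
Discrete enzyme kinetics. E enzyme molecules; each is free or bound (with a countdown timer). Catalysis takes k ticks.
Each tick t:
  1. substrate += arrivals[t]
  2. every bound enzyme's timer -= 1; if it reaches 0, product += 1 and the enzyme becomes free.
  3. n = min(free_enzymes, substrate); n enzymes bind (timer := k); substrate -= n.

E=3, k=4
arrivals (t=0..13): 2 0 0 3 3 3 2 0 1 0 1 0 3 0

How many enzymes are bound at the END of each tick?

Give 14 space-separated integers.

Answer: 2 2 2 3 3 3 3 3 3 3 3 3 3 3

Derivation:
t=0: arr=2 -> substrate=0 bound=2 product=0
t=1: arr=0 -> substrate=0 bound=2 product=0
t=2: arr=0 -> substrate=0 bound=2 product=0
t=3: arr=3 -> substrate=2 bound=3 product=0
t=4: arr=3 -> substrate=3 bound=3 product=2
t=5: arr=3 -> substrate=6 bound=3 product=2
t=6: arr=2 -> substrate=8 bound=3 product=2
t=7: arr=0 -> substrate=7 bound=3 product=3
t=8: arr=1 -> substrate=6 bound=3 product=5
t=9: arr=0 -> substrate=6 bound=3 product=5
t=10: arr=1 -> substrate=7 bound=3 product=5
t=11: arr=0 -> substrate=6 bound=3 product=6
t=12: arr=3 -> substrate=7 bound=3 product=8
t=13: arr=0 -> substrate=7 bound=3 product=8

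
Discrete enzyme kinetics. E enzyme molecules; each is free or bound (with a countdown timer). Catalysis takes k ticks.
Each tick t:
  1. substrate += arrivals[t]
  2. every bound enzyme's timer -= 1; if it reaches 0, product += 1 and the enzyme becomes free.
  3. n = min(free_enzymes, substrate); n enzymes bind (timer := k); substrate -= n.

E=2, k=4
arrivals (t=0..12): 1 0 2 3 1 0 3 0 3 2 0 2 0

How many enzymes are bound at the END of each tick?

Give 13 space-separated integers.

t=0: arr=1 -> substrate=0 bound=1 product=0
t=1: arr=0 -> substrate=0 bound=1 product=0
t=2: arr=2 -> substrate=1 bound=2 product=0
t=3: arr=3 -> substrate=4 bound=2 product=0
t=4: arr=1 -> substrate=4 bound=2 product=1
t=5: arr=0 -> substrate=4 bound=2 product=1
t=6: arr=3 -> substrate=6 bound=2 product=2
t=7: arr=0 -> substrate=6 bound=2 product=2
t=8: arr=3 -> substrate=8 bound=2 product=3
t=9: arr=2 -> substrate=10 bound=2 product=3
t=10: arr=0 -> substrate=9 bound=2 product=4
t=11: arr=2 -> substrate=11 bound=2 product=4
t=12: arr=0 -> substrate=10 bound=2 product=5

Answer: 1 1 2 2 2 2 2 2 2 2 2 2 2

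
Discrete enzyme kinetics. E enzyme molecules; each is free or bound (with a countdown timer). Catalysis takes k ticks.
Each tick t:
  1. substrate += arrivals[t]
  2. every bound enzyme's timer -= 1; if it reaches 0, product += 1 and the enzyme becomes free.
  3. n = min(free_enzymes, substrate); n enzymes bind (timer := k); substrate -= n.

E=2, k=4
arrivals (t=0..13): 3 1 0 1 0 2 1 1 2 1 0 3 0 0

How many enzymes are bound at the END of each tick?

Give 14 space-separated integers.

Answer: 2 2 2 2 2 2 2 2 2 2 2 2 2 2

Derivation:
t=0: arr=3 -> substrate=1 bound=2 product=0
t=1: arr=1 -> substrate=2 bound=2 product=0
t=2: arr=0 -> substrate=2 bound=2 product=0
t=3: arr=1 -> substrate=3 bound=2 product=0
t=4: arr=0 -> substrate=1 bound=2 product=2
t=5: arr=2 -> substrate=3 bound=2 product=2
t=6: arr=1 -> substrate=4 bound=2 product=2
t=7: arr=1 -> substrate=5 bound=2 product=2
t=8: arr=2 -> substrate=5 bound=2 product=4
t=9: arr=1 -> substrate=6 bound=2 product=4
t=10: arr=0 -> substrate=6 bound=2 product=4
t=11: arr=3 -> substrate=9 bound=2 product=4
t=12: arr=0 -> substrate=7 bound=2 product=6
t=13: arr=0 -> substrate=7 bound=2 product=6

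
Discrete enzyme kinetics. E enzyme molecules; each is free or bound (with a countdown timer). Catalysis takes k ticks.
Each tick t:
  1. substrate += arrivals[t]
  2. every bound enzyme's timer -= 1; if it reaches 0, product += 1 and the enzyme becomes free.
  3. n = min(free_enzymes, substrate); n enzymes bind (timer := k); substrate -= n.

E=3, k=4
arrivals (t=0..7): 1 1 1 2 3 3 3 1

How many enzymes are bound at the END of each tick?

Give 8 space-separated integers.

Answer: 1 2 3 3 3 3 3 3

Derivation:
t=0: arr=1 -> substrate=0 bound=1 product=0
t=1: arr=1 -> substrate=0 bound=2 product=0
t=2: arr=1 -> substrate=0 bound=3 product=0
t=3: arr=2 -> substrate=2 bound=3 product=0
t=4: arr=3 -> substrate=4 bound=3 product=1
t=5: arr=3 -> substrate=6 bound=3 product=2
t=6: arr=3 -> substrate=8 bound=3 product=3
t=7: arr=1 -> substrate=9 bound=3 product=3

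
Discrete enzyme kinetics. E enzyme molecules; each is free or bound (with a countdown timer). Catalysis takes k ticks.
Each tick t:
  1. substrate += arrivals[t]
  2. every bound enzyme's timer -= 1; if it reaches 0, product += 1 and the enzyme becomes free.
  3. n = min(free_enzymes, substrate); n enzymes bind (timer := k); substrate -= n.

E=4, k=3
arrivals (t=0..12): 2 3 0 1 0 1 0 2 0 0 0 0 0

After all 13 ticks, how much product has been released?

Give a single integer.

t=0: arr=2 -> substrate=0 bound=2 product=0
t=1: arr=3 -> substrate=1 bound=4 product=0
t=2: arr=0 -> substrate=1 bound=4 product=0
t=3: arr=1 -> substrate=0 bound=4 product=2
t=4: arr=0 -> substrate=0 bound=2 product=4
t=5: arr=1 -> substrate=0 bound=3 product=4
t=6: arr=0 -> substrate=0 bound=1 product=6
t=7: arr=2 -> substrate=0 bound=3 product=6
t=8: arr=0 -> substrate=0 bound=2 product=7
t=9: arr=0 -> substrate=0 bound=2 product=7
t=10: arr=0 -> substrate=0 bound=0 product=9
t=11: arr=0 -> substrate=0 bound=0 product=9
t=12: arr=0 -> substrate=0 bound=0 product=9

Answer: 9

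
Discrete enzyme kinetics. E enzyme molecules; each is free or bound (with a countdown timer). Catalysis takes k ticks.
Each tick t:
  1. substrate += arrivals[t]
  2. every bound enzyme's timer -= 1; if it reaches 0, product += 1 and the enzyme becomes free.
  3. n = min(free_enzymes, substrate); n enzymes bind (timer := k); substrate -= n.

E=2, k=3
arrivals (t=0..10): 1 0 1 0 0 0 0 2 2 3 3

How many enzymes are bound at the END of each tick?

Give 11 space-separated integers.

Answer: 1 1 2 1 1 0 0 2 2 2 2

Derivation:
t=0: arr=1 -> substrate=0 bound=1 product=0
t=1: arr=0 -> substrate=0 bound=1 product=0
t=2: arr=1 -> substrate=0 bound=2 product=0
t=3: arr=0 -> substrate=0 bound=1 product=1
t=4: arr=0 -> substrate=0 bound=1 product=1
t=5: arr=0 -> substrate=0 bound=0 product=2
t=6: arr=0 -> substrate=0 bound=0 product=2
t=7: arr=2 -> substrate=0 bound=2 product=2
t=8: arr=2 -> substrate=2 bound=2 product=2
t=9: arr=3 -> substrate=5 bound=2 product=2
t=10: arr=3 -> substrate=6 bound=2 product=4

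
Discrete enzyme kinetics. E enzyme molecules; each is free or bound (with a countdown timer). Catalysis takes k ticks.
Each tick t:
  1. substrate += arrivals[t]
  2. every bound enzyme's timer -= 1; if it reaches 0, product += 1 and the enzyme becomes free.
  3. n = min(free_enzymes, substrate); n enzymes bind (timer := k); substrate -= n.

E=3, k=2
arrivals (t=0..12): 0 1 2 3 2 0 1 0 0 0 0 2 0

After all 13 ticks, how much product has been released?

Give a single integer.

Answer: 9

Derivation:
t=0: arr=0 -> substrate=0 bound=0 product=0
t=1: arr=1 -> substrate=0 bound=1 product=0
t=2: arr=2 -> substrate=0 bound=3 product=0
t=3: arr=3 -> substrate=2 bound=3 product=1
t=4: arr=2 -> substrate=2 bound=3 product=3
t=5: arr=0 -> substrate=1 bound=3 product=4
t=6: arr=1 -> substrate=0 bound=3 product=6
t=7: arr=0 -> substrate=0 bound=2 product=7
t=8: arr=0 -> substrate=0 bound=0 product=9
t=9: arr=0 -> substrate=0 bound=0 product=9
t=10: arr=0 -> substrate=0 bound=0 product=9
t=11: arr=2 -> substrate=0 bound=2 product=9
t=12: arr=0 -> substrate=0 bound=2 product=9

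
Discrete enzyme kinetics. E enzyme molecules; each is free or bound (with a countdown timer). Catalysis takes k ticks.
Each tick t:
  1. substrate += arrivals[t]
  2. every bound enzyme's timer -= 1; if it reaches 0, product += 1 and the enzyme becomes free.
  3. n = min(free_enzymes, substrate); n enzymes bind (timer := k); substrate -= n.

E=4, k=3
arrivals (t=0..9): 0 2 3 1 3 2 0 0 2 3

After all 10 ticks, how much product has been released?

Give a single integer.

Answer: 8

Derivation:
t=0: arr=0 -> substrate=0 bound=0 product=0
t=1: arr=2 -> substrate=0 bound=2 product=0
t=2: arr=3 -> substrate=1 bound=4 product=0
t=3: arr=1 -> substrate=2 bound=4 product=0
t=4: arr=3 -> substrate=3 bound=4 product=2
t=5: arr=2 -> substrate=3 bound=4 product=4
t=6: arr=0 -> substrate=3 bound=4 product=4
t=7: arr=0 -> substrate=1 bound=4 product=6
t=8: arr=2 -> substrate=1 bound=4 product=8
t=9: arr=3 -> substrate=4 bound=4 product=8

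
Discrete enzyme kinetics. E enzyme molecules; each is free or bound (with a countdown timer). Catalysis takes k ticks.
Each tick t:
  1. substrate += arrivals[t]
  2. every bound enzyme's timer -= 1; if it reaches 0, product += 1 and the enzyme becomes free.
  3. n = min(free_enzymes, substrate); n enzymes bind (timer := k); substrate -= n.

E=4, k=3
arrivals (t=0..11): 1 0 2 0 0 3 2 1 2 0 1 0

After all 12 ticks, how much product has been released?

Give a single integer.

Answer: 10

Derivation:
t=0: arr=1 -> substrate=0 bound=1 product=0
t=1: arr=0 -> substrate=0 bound=1 product=0
t=2: arr=2 -> substrate=0 bound=3 product=0
t=3: arr=0 -> substrate=0 bound=2 product=1
t=4: arr=0 -> substrate=0 bound=2 product=1
t=5: arr=3 -> substrate=0 bound=3 product=3
t=6: arr=2 -> substrate=1 bound=4 product=3
t=7: arr=1 -> substrate=2 bound=4 product=3
t=8: arr=2 -> substrate=1 bound=4 product=6
t=9: arr=0 -> substrate=0 bound=4 product=7
t=10: arr=1 -> substrate=1 bound=4 product=7
t=11: arr=0 -> substrate=0 bound=2 product=10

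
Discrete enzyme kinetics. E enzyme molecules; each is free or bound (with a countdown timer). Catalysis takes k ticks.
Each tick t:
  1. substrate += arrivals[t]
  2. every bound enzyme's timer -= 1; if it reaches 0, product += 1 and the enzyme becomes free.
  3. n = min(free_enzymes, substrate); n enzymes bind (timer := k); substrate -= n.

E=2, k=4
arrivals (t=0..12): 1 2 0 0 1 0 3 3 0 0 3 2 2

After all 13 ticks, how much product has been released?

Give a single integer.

t=0: arr=1 -> substrate=0 bound=1 product=0
t=1: arr=2 -> substrate=1 bound=2 product=0
t=2: arr=0 -> substrate=1 bound=2 product=0
t=3: arr=0 -> substrate=1 bound=2 product=0
t=4: arr=1 -> substrate=1 bound=2 product=1
t=5: arr=0 -> substrate=0 bound=2 product=2
t=6: arr=3 -> substrate=3 bound=2 product=2
t=7: arr=3 -> substrate=6 bound=2 product=2
t=8: arr=0 -> substrate=5 bound=2 product=3
t=9: arr=0 -> substrate=4 bound=2 product=4
t=10: arr=3 -> substrate=7 bound=2 product=4
t=11: arr=2 -> substrate=9 bound=2 product=4
t=12: arr=2 -> substrate=10 bound=2 product=5

Answer: 5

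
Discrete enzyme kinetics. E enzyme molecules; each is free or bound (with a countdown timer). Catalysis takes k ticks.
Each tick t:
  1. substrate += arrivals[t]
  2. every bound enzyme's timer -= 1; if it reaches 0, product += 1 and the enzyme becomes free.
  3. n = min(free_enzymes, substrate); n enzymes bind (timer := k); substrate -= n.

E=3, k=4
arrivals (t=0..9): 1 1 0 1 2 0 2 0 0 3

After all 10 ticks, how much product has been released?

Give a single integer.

Answer: 5

Derivation:
t=0: arr=1 -> substrate=0 bound=1 product=0
t=1: arr=1 -> substrate=0 bound=2 product=0
t=2: arr=0 -> substrate=0 bound=2 product=0
t=3: arr=1 -> substrate=0 bound=3 product=0
t=4: arr=2 -> substrate=1 bound=3 product=1
t=5: arr=0 -> substrate=0 bound=3 product=2
t=6: arr=2 -> substrate=2 bound=3 product=2
t=7: arr=0 -> substrate=1 bound=3 product=3
t=8: arr=0 -> substrate=0 bound=3 product=4
t=9: arr=3 -> substrate=2 bound=3 product=5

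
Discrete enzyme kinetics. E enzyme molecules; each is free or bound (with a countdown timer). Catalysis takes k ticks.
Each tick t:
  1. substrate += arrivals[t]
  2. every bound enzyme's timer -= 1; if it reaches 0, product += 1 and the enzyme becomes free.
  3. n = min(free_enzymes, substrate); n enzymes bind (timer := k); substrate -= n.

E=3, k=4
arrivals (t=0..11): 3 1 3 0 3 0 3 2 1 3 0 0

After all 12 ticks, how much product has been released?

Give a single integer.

Answer: 6

Derivation:
t=0: arr=3 -> substrate=0 bound=3 product=0
t=1: arr=1 -> substrate=1 bound=3 product=0
t=2: arr=3 -> substrate=4 bound=3 product=0
t=3: arr=0 -> substrate=4 bound=3 product=0
t=4: arr=3 -> substrate=4 bound=3 product=3
t=5: arr=0 -> substrate=4 bound=3 product=3
t=6: arr=3 -> substrate=7 bound=3 product=3
t=7: arr=2 -> substrate=9 bound=3 product=3
t=8: arr=1 -> substrate=7 bound=3 product=6
t=9: arr=3 -> substrate=10 bound=3 product=6
t=10: arr=0 -> substrate=10 bound=3 product=6
t=11: arr=0 -> substrate=10 bound=3 product=6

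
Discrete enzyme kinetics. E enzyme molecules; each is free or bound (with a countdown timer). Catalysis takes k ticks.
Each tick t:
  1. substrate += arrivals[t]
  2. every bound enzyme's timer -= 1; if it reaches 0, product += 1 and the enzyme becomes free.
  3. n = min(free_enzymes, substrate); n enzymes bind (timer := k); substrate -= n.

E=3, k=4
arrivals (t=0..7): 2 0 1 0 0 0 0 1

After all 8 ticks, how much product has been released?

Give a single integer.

Answer: 3

Derivation:
t=0: arr=2 -> substrate=0 bound=2 product=0
t=1: arr=0 -> substrate=0 bound=2 product=0
t=2: arr=1 -> substrate=0 bound=3 product=0
t=3: arr=0 -> substrate=0 bound=3 product=0
t=4: arr=0 -> substrate=0 bound=1 product=2
t=5: arr=0 -> substrate=0 bound=1 product=2
t=6: arr=0 -> substrate=0 bound=0 product=3
t=7: arr=1 -> substrate=0 bound=1 product=3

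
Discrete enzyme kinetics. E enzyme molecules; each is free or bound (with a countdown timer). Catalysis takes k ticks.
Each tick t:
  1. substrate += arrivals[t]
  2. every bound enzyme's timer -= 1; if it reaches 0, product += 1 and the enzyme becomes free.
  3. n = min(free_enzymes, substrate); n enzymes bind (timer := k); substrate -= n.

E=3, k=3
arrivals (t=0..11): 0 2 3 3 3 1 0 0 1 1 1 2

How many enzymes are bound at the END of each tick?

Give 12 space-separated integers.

Answer: 0 2 3 3 3 3 3 3 3 3 3 3

Derivation:
t=0: arr=0 -> substrate=0 bound=0 product=0
t=1: arr=2 -> substrate=0 bound=2 product=0
t=2: arr=3 -> substrate=2 bound=3 product=0
t=3: arr=3 -> substrate=5 bound=3 product=0
t=4: arr=3 -> substrate=6 bound=3 product=2
t=5: arr=1 -> substrate=6 bound=3 product=3
t=6: arr=0 -> substrate=6 bound=3 product=3
t=7: arr=0 -> substrate=4 bound=3 product=5
t=8: arr=1 -> substrate=4 bound=3 product=6
t=9: arr=1 -> substrate=5 bound=3 product=6
t=10: arr=1 -> substrate=4 bound=3 product=8
t=11: arr=2 -> substrate=5 bound=3 product=9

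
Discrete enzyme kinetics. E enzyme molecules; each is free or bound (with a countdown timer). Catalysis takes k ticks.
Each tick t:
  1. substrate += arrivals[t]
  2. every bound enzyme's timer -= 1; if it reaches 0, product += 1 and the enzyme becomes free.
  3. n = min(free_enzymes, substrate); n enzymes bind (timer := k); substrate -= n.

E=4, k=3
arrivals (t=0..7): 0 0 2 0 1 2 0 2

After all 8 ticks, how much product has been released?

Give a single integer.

Answer: 3

Derivation:
t=0: arr=0 -> substrate=0 bound=0 product=0
t=1: arr=0 -> substrate=0 bound=0 product=0
t=2: arr=2 -> substrate=0 bound=2 product=0
t=3: arr=0 -> substrate=0 bound=2 product=0
t=4: arr=1 -> substrate=0 bound=3 product=0
t=5: arr=2 -> substrate=0 bound=3 product=2
t=6: arr=0 -> substrate=0 bound=3 product=2
t=7: arr=2 -> substrate=0 bound=4 product=3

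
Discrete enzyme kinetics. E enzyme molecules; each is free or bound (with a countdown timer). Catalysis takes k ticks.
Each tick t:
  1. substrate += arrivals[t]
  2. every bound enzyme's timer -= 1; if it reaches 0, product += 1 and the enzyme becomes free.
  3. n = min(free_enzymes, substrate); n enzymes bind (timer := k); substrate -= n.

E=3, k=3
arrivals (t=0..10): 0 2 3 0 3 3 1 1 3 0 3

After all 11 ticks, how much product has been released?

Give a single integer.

t=0: arr=0 -> substrate=0 bound=0 product=0
t=1: arr=2 -> substrate=0 bound=2 product=0
t=2: arr=3 -> substrate=2 bound=3 product=0
t=3: arr=0 -> substrate=2 bound=3 product=0
t=4: arr=3 -> substrate=3 bound=3 product=2
t=5: arr=3 -> substrate=5 bound=3 product=3
t=6: arr=1 -> substrate=6 bound=3 product=3
t=7: arr=1 -> substrate=5 bound=3 product=5
t=8: arr=3 -> substrate=7 bound=3 product=6
t=9: arr=0 -> substrate=7 bound=3 product=6
t=10: arr=3 -> substrate=8 bound=3 product=8

Answer: 8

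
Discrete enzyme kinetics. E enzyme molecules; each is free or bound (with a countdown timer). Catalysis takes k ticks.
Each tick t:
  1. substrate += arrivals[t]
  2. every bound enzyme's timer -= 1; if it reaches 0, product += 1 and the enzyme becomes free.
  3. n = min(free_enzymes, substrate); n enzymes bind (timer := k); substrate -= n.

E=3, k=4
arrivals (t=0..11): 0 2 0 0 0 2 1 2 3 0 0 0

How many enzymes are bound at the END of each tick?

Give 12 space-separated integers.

t=0: arr=0 -> substrate=0 bound=0 product=0
t=1: arr=2 -> substrate=0 bound=2 product=0
t=2: arr=0 -> substrate=0 bound=2 product=0
t=3: arr=0 -> substrate=0 bound=2 product=0
t=4: arr=0 -> substrate=0 bound=2 product=0
t=5: arr=2 -> substrate=0 bound=2 product=2
t=6: arr=1 -> substrate=0 bound=3 product=2
t=7: arr=2 -> substrate=2 bound=3 product=2
t=8: arr=3 -> substrate=5 bound=3 product=2
t=9: arr=0 -> substrate=3 bound=3 product=4
t=10: arr=0 -> substrate=2 bound=3 product=5
t=11: arr=0 -> substrate=2 bound=3 product=5

Answer: 0 2 2 2 2 2 3 3 3 3 3 3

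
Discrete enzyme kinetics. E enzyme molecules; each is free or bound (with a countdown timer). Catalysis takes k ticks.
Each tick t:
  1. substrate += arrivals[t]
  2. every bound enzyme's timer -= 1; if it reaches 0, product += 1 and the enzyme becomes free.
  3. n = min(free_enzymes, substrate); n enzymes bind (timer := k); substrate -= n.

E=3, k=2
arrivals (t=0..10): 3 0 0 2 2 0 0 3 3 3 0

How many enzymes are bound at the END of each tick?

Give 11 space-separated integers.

Answer: 3 3 0 2 3 2 1 3 3 3 3

Derivation:
t=0: arr=3 -> substrate=0 bound=3 product=0
t=1: arr=0 -> substrate=0 bound=3 product=0
t=2: arr=0 -> substrate=0 bound=0 product=3
t=3: arr=2 -> substrate=0 bound=2 product=3
t=4: arr=2 -> substrate=1 bound=3 product=3
t=5: arr=0 -> substrate=0 bound=2 product=5
t=6: arr=0 -> substrate=0 bound=1 product=6
t=7: arr=3 -> substrate=0 bound=3 product=7
t=8: arr=3 -> substrate=3 bound=3 product=7
t=9: arr=3 -> substrate=3 bound=3 product=10
t=10: arr=0 -> substrate=3 bound=3 product=10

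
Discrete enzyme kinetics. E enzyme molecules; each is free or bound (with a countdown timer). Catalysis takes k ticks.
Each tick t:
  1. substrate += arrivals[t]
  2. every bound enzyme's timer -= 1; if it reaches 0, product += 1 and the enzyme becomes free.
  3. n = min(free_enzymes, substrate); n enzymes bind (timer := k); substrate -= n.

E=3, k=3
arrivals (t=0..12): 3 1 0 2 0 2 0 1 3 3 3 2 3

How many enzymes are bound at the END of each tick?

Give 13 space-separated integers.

Answer: 3 3 3 3 3 3 2 3 3 3 3 3 3

Derivation:
t=0: arr=3 -> substrate=0 bound=3 product=0
t=1: arr=1 -> substrate=1 bound=3 product=0
t=2: arr=0 -> substrate=1 bound=3 product=0
t=3: arr=2 -> substrate=0 bound=3 product=3
t=4: arr=0 -> substrate=0 bound=3 product=3
t=5: arr=2 -> substrate=2 bound=3 product=3
t=6: arr=0 -> substrate=0 bound=2 product=6
t=7: arr=1 -> substrate=0 bound=3 product=6
t=8: arr=3 -> substrate=3 bound=3 product=6
t=9: arr=3 -> substrate=4 bound=3 product=8
t=10: arr=3 -> substrate=6 bound=3 product=9
t=11: arr=2 -> substrate=8 bound=3 product=9
t=12: arr=3 -> substrate=9 bound=3 product=11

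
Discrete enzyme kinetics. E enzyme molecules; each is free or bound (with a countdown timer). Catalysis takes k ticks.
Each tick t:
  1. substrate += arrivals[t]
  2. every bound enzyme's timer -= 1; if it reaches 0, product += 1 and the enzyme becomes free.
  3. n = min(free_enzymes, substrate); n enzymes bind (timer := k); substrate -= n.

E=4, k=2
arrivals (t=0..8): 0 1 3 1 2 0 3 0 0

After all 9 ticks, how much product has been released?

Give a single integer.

Answer: 10

Derivation:
t=0: arr=0 -> substrate=0 bound=0 product=0
t=1: arr=1 -> substrate=0 bound=1 product=0
t=2: arr=3 -> substrate=0 bound=4 product=0
t=3: arr=1 -> substrate=0 bound=4 product=1
t=4: arr=2 -> substrate=0 bound=3 product=4
t=5: arr=0 -> substrate=0 bound=2 product=5
t=6: arr=3 -> substrate=0 bound=3 product=7
t=7: arr=0 -> substrate=0 bound=3 product=7
t=8: arr=0 -> substrate=0 bound=0 product=10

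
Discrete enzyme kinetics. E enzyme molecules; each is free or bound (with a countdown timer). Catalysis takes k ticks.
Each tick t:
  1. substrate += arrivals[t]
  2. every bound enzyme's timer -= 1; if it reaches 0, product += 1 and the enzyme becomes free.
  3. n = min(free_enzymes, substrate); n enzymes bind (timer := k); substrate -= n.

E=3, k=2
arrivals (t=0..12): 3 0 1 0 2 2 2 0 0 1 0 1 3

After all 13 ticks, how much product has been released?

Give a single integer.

t=0: arr=3 -> substrate=0 bound=3 product=0
t=1: arr=0 -> substrate=0 bound=3 product=0
t=2: arr=1 -> substrate=0 bound=1 product=3
t=3: arr=0 -> substrate=0 bound=1 product=3
t=4: arr=2 -> substrate=0 bound=2 product=4
t=5: arr=2 -> substrate=1 bound=3 product=4
t=6: arr=2 -> substrate=1 bound=3 product=6
t=7: arr=0 -> substrate=0 bound=3 product=7
t=8: arr=0 -> substrate=0 bound=1 product=9
t=9: arr=1 -> substrate=0 bound=1 product=10
t=10: arr=0 -> substrate=0 bound=1 product=10
t=11: arr=1 -> substrate=0 bound=1 product=11
t=12: arr=3 -> substrate=1 bound=3 product=11

Answer: 11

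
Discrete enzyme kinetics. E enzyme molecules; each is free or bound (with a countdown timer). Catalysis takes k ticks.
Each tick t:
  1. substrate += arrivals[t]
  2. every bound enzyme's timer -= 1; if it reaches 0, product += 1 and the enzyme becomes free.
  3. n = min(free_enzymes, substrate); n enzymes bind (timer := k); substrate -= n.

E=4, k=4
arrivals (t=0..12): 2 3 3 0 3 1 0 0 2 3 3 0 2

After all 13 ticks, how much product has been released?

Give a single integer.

t=0: arr=2 -> substrate=0 bound=2 product=0
t=1: arr=3 -> substrate=1 bound=4 product=0
t=2: arr=3 -> substrate=4 bound=4 product=0
t=3: arr=0 -> substrate=4 bound=4 product=0
t=4: arr=3 -> substrate=5 bound=4 product=2
t=5: arr=1 -> substrate=4 bound=4 product=4
t=6: arr=0 -> substrate=4 bound=4 product=4
t=7: arr=0 -> substrate=4 bound=4 product=4
t=8: arr=2 -> substrate=4 bound=4 product=6
t=9: arr=3 -> substrate=5 bound=4 product=8
t=10: arr=3 -> substrate=8 bound=4 product=8
t=11: arr=0 -> substrate=8 bound=4 product=8
t=12: arr=2 -> substrate=8 bound=4 product=10

Answer: 10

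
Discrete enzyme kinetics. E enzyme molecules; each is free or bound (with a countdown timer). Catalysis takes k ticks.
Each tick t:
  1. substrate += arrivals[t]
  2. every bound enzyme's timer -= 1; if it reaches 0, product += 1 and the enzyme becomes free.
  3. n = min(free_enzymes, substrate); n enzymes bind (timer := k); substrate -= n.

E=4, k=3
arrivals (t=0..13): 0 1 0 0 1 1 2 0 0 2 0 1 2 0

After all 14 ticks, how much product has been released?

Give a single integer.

Answer: 7

Derivation:
t=0: arr=0 -> substrate=0 bound=0 product=0
t=1: arr=1 -> substrate=0 bound=1 product=0
t=2: arr=0 -> substrate=0 bound=1 product=0
t=3: arr=0 -> substrate=0 bound=1 product=0
t=4: arr=1 -> substrate=0 bound=1 product=1
t=5: arr=1 -> substrate=0 bound=2 product=1
t=6: arr=2 -> substrate=0 bound=4 product=1
t=7: arr=0 -> substrate=0 bound=3 product=2
t=8: arr=0 -> substrate=0 bound=2 product=3
t=9: arr=2 -> substrate=0 bound=2 product=5
t=10: arr=0 -> substrate=0 bound=2 product=5
t=11: arr=1 -> substrate=0 bound=3 product=5
t=12: arr=2 -> substrate=0 bound=3 product=7
t=13: arr=0 -> substrate=0 bound=3 product=7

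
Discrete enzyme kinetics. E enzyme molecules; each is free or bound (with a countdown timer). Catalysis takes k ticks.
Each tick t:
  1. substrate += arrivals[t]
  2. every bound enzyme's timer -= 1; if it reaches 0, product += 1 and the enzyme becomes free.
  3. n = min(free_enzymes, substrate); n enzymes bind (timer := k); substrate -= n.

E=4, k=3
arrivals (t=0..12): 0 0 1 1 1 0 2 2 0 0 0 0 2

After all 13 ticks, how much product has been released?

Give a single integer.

Answer: 7

Derivation:
t=0: arr=0 -> substrate=0 bound=0 product=0
t=1: arr=0 -> substrate=0 bound=0 product=0
t=2: arr=1 -> substrate=0 bound=1 product=0
t=3: arr=1 -> substrate=0 bound=2 product=0
t=4: arr=1 -> substrate=0 bound=3 product=0
t=5: arr=0 -> substrate=0 bound=2 product=1
t=6: arr=2 -> substrate=0 bound=3 product=2
t=7: arr=2 -> substrate=0 bound=4 product=3
t=8: arr=0 -> substrate=0 bound=4 product=3
t=9: arr=0 -> substrate=0 bound=2 product=5
t=10: arr=0 -> substrate=0 bound=0 product=7
t=11: arr=0 -> substrate=0 bound=0 product=7
t=12: arr=2 -> substrate=0 bound=2 product=7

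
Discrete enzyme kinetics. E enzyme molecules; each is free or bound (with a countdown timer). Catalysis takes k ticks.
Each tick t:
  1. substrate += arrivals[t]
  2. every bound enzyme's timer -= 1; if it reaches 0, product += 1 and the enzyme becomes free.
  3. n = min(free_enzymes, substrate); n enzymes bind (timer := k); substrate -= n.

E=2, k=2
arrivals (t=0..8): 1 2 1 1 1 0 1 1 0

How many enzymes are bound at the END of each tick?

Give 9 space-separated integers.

t=0: arr=1 -> substrate=0 bound=1 product=0
t=1: arr=2 -> substrate=1 bound=2 product=0
t=2: arr=1 -> substrate=1 bound=2 product=1
t=3: arr=1 -> substrate=1 bound=2 product=2
t=4: arr=1 -> substrate=1 bound=2 product=3
t=5: arr=0 -> substrate=0 bound=2 product=4
t=6: arr=1 -> substrate=0 bound=2 product=5
t=7: arr=1 -> substrate=0 bound=2 product=6
t=8: arr=0 -> substrate=0 bound=1 product=7

Answer: 1 2 2 2 2 2 2 2 1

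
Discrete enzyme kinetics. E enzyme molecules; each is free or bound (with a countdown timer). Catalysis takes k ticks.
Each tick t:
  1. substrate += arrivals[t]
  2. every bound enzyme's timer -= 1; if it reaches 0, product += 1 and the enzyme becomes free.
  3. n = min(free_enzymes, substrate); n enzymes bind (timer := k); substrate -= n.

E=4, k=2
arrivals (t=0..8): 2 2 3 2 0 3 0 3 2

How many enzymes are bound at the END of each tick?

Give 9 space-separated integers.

t=0: arr=2 -> substrate=0 bound=2 product=0
t=1: arr=2 -> substrate=0 bound=4 product=0
t=2: arr=3 -> substrate=1 bound=4 product=2
t=3: arr=2 -> substrate=1 bound=4 product=4
t=4: arr=0 -> substrate=0 bound=3 product=6
t=5: arr=3 -> substrate=0 bound=4 product=8
t=6: arr=0 -> substrate=0 bound=3 product=9
t=7: arr=3 -> substrate=0 bound=3 product=12
t=8: arr=2 -> substrate=1 bound=4 product=12

Answer: 2 4 4 4 3 4 3 3 4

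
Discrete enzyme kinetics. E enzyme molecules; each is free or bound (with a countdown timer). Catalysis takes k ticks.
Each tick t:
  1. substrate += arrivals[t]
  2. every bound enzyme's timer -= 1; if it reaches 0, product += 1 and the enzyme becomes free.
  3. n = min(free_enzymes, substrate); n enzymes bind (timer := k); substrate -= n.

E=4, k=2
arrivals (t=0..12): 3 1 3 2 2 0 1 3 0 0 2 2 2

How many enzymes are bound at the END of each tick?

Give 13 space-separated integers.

Answer: 3 4 4 4 4 3 1 4 3 0 2 4 4

Derivation:
t=0: arr=3 -> substrate=0 bound=3 product=0
t=1: arr=1 -> substrate=0 bound=4 product=0
t=2: arr=3 -> substrate=0 bound=4 product=3
t=3: arr=2 -> substrate=1 bound=4 product=4
t=4: arr=2 -> substrate=0 bound=4 product=7
t=5: arr=0 -> substrate=0 bound=3 product=8
t=6: arr=1 -> substrate=0 bound=1 product=11
t=7: arr=3 -> substrate=0 bound=4 product=11
t=8: arr=0 -> substrate=0 bound=3 product=12
t=9: arr=0 -> substrate=0 bound=0 product=15
t=10: arr=2 -> substrate=0 bound=2 product=15
t=11: arr=2 -> substrate=0 bound=4 product=15
t=12: arr=2 -> substrate=0 bound=4 product=17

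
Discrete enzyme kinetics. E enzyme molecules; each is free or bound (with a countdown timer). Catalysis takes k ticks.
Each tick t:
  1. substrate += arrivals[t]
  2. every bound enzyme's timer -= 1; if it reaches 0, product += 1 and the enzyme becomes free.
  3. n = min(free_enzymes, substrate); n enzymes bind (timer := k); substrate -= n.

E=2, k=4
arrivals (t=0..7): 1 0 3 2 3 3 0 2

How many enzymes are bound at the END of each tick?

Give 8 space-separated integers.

t=0: arr=1 -> substrate=0 bound=1 product=0
t=1: arr=0 -> substrate=0 bound=1 product=0
t=2: arr=3 -> substrate=2 bound=2 product=0
t=3: arr=2 -> substrate=4 bound=2 product=0
t=4: arr=3 -> substrate=6 bound=2 product=1
t=5: arr=3 -> substrate=9 bound=2 product=1
t=6: arr=0 -> substrate=8 bound=2 product=2
t=7: arr=2 -> substrate=10 bound=2 product=2

Answer: 1 1 2 2 2 2 2 2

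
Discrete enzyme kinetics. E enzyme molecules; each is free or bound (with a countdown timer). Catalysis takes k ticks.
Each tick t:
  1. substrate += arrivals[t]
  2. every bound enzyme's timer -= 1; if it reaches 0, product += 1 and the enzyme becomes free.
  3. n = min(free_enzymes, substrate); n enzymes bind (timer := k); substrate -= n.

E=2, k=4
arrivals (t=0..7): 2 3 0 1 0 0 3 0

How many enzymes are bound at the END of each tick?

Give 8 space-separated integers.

Answer: 2 2 2 2 2 2 2 2

Derivation:
t=0: arr=2 -> substrate=0 bound=2 product=0
t=1: arr=3 -> substrate=3 bound=2 product=0
t=2: arr=0 -> substrate=3 bound=2 product=0
t=3: arr=1 -> substrate=4 bound=2 product=0
t=4: arr=0 -> substrate=2 bound=2 product=2
t=5: arr=0 -> substrate=2 bound=2 product=2
t=6: arr=3 -> substrate=5 bound=2 product=2
t=7: arr=0 -> substrate=5 bound=2 product=2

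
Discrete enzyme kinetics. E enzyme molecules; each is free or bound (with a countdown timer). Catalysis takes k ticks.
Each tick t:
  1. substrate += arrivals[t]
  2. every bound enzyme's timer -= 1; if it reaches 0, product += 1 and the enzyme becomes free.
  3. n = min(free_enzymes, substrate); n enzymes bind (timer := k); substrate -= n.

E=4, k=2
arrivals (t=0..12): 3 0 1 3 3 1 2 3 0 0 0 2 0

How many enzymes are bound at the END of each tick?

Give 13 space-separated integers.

t=0: arr=3 -> substrate=0 bound=3 product=0
t=1: arr=0 -> substrate=0 bound=3 product=0
t=2: arr=1 -> substrate=0 bound=1 product=3
t=3: arr=3 -> substrate=0 bound=4 product=3
t=4: arr=3 -> substrate=2 bound=4 product=4
t=5: arr=1 -> substrate=0 bound=4 product=7
t=6: arr=2 -> substrate=1 bound=4 product=8
t=7: arr=3 -> substrate=1 bound=4 product=11
t=8: arr=0 -> substrate=0 bound=4 product=12
t=9: arr=0 -> substrate=0 bound=1 product=15
t=10: arr=0 -> substrate=0 bound=0 product=16
t=11: arr=2 -> substrate=0 bound=2 product=16
t=12: arr=0 -> substrate=0 bound=2 product=16

Answer: 3 3 1 4 4 4 4 4 4 1 0 2 2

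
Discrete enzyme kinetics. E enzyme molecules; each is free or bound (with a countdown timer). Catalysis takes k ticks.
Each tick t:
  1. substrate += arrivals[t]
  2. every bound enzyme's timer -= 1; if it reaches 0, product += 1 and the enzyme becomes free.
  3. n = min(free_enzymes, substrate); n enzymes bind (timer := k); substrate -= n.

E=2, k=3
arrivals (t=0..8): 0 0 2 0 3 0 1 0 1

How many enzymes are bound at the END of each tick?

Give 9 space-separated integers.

Answer: 0 0 2 2 2 2 2 2 2

Derivation:
t=0: arr=0 -> substrate=0 bound=0 product=0
t=1: arr=0 -> substrate=0 bound=0 product=0
t=2: arr=2 -> substrate=0 bound=2 product=0
t=3: arr=0 -> substrate=0 bound=2 product=0
t=4: arr=3 -> substrate=3 bound=2 product=0
t=5: arr=0 -> substrate=1 bound=2 product=2
t=6: arr=1 -> substrate=2 bound=2 product=2
t=7: arr=0 -> substrate=2 bound=2 product=2
t=8: arr=1 -> substrate=1 bound=2 product=4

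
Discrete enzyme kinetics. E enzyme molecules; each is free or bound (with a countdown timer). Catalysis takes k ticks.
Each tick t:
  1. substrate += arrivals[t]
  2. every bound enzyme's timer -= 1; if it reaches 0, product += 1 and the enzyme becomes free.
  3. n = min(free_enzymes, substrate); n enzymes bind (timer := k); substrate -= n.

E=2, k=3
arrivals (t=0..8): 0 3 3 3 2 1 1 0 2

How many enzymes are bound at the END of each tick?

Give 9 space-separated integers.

t=0: arr=0 -> substrate=0 bound=0 product=0
t=1: arr=3 -> substrate=1 bound=2 product=0
t=2: arr=3 -> substrate=4 bound=2 product=0
t=3: arr=3 -> substrate=7 bound=2 product=0
t=4: arr=2 -> substrate=7 bound=2 product=2
t=5: arr=1 -> substrate=8 bound=2 product=2
t=6: arr=1 -> substrate=9 bound=2 product=2
t=7: arr=0 -> substrate=7 bound=2 product=4
t=8: arr=2 -> substrate=9 bound=2 product=4

Answer: 0 2 2 2 2 2 2 2 2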